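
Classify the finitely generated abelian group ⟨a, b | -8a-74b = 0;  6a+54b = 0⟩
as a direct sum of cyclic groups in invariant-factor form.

rank_ℚ(R)=2; free=2−2=0
SNF(R) diag = [2, 6] → torsion [2, 6]

Answer: M ≅ ℤ/2 ⊕ ℤ/6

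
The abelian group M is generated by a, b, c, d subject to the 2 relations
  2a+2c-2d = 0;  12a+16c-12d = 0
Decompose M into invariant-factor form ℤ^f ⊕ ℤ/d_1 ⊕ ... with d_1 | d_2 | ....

Answer: M ≅ ℤ^2 ⊕ ℤ/2 ⊕ ℤ/4

Derivation:
rank_ℚ(R)=2; free=4−2=2
SNF(R) diag = [2, 4] → torsion [2, 4]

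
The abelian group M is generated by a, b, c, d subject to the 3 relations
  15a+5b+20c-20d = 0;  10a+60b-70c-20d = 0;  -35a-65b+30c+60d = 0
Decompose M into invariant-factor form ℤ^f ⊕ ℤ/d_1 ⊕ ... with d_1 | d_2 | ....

rank_ℚ(R)=3; free=4−3=1
SNF(R) diag = [5, 10, 30] → torsion [5, 10, 30]

Answer: M ≅ ℤ^1 ⊕ ℤ/5 ⊕ ℤ/10 ⊕ ℤ/30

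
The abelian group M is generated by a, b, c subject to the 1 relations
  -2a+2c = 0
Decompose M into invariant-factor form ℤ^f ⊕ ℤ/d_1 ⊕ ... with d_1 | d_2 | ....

rank_ℚ(R)=1; free=3−1=2
SNF(R) diag = [2] → torsion [2]

Answer: M ≅ ℤ^2 ⊕ ℤ/2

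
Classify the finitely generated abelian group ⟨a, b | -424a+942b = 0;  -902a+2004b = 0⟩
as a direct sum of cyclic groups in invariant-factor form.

Answer: M ≅ ℤ/2 ⊕ ℤ/6

Derivation:
rank_ℚ(R)=2; free=2−2=0
SNF(R) diag = [2, 6] → torsion [2, 6]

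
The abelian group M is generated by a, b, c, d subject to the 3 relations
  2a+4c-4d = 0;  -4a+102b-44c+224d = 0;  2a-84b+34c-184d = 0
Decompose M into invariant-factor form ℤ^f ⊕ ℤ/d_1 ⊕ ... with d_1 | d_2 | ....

Answer: M ≅ ℤ^1 ⊕ ℤ/2 ⊕ ℤ/6 ⊕ ℤ/6

Derivation:
rank_ℚ(R)=3; free=4−3=1
SNF(R) diag = [2, 6, 6] → torsion [2, 6, 6]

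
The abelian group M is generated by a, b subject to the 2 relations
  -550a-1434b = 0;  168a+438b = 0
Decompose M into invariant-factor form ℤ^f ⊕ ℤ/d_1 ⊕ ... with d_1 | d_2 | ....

Answer: M ≅ ℤ/2 ⊕ ℤ/6

Derivation:
rank_ℚ(R)=2; free=2−2=0
SNF(R) diag = [2, 6] → torsion [2, 6]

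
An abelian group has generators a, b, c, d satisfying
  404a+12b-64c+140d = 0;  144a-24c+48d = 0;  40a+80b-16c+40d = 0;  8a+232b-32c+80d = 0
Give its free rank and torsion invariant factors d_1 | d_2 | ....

Answer: M ≅ ℤ/4 ⊕ ℤ/8 ⊕ ℤ/24 ⊕ ℤ/72

Derivation:
rank_ℚ(R)=4; free=4−4=0
SNF(R) diag = [4, 8, 24, 72] → torsion [4, 8, 24, 72]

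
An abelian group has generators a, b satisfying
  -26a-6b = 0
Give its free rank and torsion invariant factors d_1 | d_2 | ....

rank_ℚ(R)=1; free=2−1=1
SNF(R) diag = [2] → torsion [2]

Answer: M ≅ ℤ^1 ⊕ ℤ/2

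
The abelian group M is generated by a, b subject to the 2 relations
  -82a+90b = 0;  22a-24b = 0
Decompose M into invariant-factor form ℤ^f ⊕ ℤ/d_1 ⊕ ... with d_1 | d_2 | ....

Answer: M ≅ ℤ/2 ⊕ ℤ/6

Derivation:
rank_ℚ(R)=2; free=2−2=0
SNF(R) diag = [2, 6] → torsion [2, 6]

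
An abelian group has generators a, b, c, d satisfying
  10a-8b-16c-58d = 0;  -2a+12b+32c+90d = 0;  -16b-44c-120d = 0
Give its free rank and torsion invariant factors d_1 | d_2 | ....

Answer: M ≅ ℤ^1 ⊕ ℤ/2 ⊕ ℤ/4 ⊕ ℤ/4

Derivation:
rank_ℚ(R)=3; free=4−3=1
SNF(R) diag = [2, 4, 4] → torsion [2, 4, 4]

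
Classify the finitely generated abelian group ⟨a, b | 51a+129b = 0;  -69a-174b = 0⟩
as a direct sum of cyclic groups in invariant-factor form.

Answer: M ≅ ℤ/3 ⊕ ℤ/9

Derivation:
rank_ℚ(R)=2; free=2−2=0
SNF(R) diag = [3, 9] → torsion [3, 9]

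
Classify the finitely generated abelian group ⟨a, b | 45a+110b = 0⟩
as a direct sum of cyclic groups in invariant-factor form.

Answer: M ≅ ℤ^1 ⊕ ℤ/5

Derivation:
rank_ℚ(R)=1; free=2−1=1
SNF(R) diag = [5] → torsion [5]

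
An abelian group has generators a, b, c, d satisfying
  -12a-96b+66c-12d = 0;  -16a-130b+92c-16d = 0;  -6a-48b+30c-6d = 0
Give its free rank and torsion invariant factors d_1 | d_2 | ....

rank_ℚ(R)=3; free=4−3=1
SNF(R) diag = [2, 6, 6] → torsion [2, 6, 6]

Answer: M ≅ ℤ^1 ⊕ ℤ/2 ⊕ ℤ/6 ⊕ ℤ/6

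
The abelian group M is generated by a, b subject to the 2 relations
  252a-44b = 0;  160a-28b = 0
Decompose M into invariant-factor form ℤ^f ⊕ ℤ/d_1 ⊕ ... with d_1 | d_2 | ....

rank_ℚ(R)=2; free=2−2=0
SNF(R) diag = [4, 4] → torsion [4, 4]

Answer: M ≅ ℤ/4 ⊕ ℤ/4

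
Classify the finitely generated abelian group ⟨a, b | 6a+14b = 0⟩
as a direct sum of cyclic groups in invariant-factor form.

rank_ℚ(R)=1; free=2−1=1
SNF(R) diag = [2] → torsion [2]

Answer: M ≅ ℤ^1 ⊕ ℤ/2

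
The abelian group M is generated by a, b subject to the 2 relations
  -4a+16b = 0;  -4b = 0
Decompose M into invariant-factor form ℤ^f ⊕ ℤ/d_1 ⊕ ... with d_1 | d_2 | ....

Answer: M ≅ ℤ/4 ⊕ ℤ/4

Derivation:
rank_ℚ(R)=2; free=2−2=0
SNF(R) diag = [4, 4] → torsion [4, 4]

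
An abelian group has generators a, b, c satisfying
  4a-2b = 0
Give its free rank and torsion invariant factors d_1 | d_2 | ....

rank_ℚ(R)=1; free=3−1=2
SNF(R) diag = [2] → torsion [2]

Answer: M ≅ ℤ^2 ⊕ ℤ/2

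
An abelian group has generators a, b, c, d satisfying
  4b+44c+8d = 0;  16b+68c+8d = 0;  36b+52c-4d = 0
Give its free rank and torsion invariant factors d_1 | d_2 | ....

rank_ℚ(R)=3; free=4−3=1
SNF(R) diag = [4, 4, 12] → torsion [4, 4, 12]

Answer: M ≅ ℤ^1 ⊕ ℤ/4 ⊕ ℤ/4 ⊕ ℤ/12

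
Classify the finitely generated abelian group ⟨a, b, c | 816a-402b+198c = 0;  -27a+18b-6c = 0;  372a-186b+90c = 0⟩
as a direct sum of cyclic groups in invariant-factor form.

rank_ℚ(R)=3; free=3−3=0
SNF(R) diag = [3, 6, 12] → torsion [3, 6, 12]

Answer: M ≅ ℤ/3 ⊕ ℤ/6 ⊕ ℤ/12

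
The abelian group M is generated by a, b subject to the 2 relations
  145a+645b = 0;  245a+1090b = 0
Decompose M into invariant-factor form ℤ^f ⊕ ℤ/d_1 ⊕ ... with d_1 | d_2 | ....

rank_ℚ(R)=2; free=2−2=0
SNF(R) diag = [5, 5] → torsion [5, 5]

Answer: M ≅ ℤ/5 ⊕ ℤ/5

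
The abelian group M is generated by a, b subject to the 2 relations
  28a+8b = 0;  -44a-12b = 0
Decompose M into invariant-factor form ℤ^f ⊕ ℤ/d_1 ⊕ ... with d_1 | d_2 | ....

rank_ℚ(R)=2; free=2−2=0
SNF(R) diag = [4, 4] → torsion [4, 4]

Answer: M ≅ ℤ/4 ⊕ ℤ/4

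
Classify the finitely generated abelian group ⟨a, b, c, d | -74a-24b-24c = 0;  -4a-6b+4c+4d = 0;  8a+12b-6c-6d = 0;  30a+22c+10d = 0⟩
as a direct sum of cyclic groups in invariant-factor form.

rank_ℚ(R)=4; free=4−4=0
SNF(R) diag = [2, 2, 6, 12] → torsion [2, 2, 6, 12]

Answer: M ≅ ℤ/2 ⊕ ℤ/2 ⊕ ℤ/6 ⊕ ℤ/12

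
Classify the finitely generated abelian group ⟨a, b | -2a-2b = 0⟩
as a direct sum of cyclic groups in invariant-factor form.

rank_ℚ(R)=1; free=2−1=1
SNF(R) diag = [2] → torsion [2]

Answer: M ≅ ℤ^1 ⊕ ℤ/2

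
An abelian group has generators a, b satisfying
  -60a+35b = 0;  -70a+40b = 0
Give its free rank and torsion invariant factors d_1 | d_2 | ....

rank_ℚ(R)=2; free=2−2=0
SNF(R) diag = [5, 10] → torsion [5, 10]

Answer: M ≅ ℤ/5 ⊕ ℤ/10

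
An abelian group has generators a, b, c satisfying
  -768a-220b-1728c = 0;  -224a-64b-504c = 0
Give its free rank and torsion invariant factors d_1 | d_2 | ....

rank_ℚ(R)=2; free=3−2=1
SNF(R) diag = [4, 8] → torsion [4, 8]

Answer: M ≅ ℤ^1 ⊕ ℤ/4 ⊕ ℤ/8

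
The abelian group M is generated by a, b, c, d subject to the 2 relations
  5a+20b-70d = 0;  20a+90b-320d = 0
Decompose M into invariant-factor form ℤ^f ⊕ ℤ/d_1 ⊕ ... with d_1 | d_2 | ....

Answer: M ≅ ℤ^2 ⊕ ℤ/5 ⊕ ℤ/10

Derivation:
rank_ℚ(R)=2; free=4−2=2
SNF(R) diag = [5, 10] → torsion [5, 10]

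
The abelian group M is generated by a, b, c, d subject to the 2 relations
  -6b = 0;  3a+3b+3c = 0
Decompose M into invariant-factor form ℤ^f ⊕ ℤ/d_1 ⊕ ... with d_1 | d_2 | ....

rank_ℚ(R)=2; free=4−2=2
SNF(R) diag = [3, 6] → torsion [3, 6]

Answer: M ≅ ℤ^2 ⊕ ℤ/3 ⊕ ℤ/6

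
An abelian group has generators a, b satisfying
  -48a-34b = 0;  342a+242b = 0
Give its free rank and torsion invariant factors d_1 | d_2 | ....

Answer: M ≅ ℤ/2 ⊕ ℤ/6

Derivation:
rank_ℚ(R)=2; free=2−2=0
SNF(R) diag = [2, 6] → torsion [2, 6]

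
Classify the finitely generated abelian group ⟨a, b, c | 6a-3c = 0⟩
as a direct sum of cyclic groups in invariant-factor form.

Answer: M ≅ ℤ^2 ⊕ ℤ/3

Derivation:
rank_ℚ(R)=1; free=3−1=2
SNF(R) diag = [3] → torsion [3]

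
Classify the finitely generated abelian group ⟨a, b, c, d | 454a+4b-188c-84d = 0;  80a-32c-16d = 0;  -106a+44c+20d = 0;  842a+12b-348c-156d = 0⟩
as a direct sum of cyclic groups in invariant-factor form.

rank_ℚ(R)=4; free=4−4=0
SNF(R) diag = [2, 4, 8, 16] → torsion [2, 4, 8, 16]

Answer: M ≅ ℤ/2 ⊕ ℤ/4 ⊕ ℤ/8 ⊕ ℤ/16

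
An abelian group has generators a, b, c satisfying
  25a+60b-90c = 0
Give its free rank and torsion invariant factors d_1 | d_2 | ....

rank_ℚ(R)=1; free=3−1=2
SNF(R) diag = [5] → torsion [5]

Answer: M ≅ ℤ^2 ⊕ ℤ/5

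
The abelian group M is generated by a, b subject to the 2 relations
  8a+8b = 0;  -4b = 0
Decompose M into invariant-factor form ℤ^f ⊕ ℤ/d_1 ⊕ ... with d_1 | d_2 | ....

Answer: M ≅ ℤ/4 ⊕ ℤ/8

Derivation:
rank_ℚ(R)=2; free=2−2=0
SNF(R) diag = [4, 8] → torsion [4, 8]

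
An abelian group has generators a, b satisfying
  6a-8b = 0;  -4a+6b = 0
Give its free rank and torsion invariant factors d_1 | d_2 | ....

rank_ℚ(R)=2; free=2−2=0
SNF(R) diag = [2, 2] → torsion [2, 2]

Answer: M ≅ ℤ/2 ⊕ ℤ/2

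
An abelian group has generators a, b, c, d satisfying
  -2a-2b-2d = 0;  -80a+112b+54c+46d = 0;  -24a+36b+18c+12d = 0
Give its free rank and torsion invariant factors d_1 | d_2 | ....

rank_ℚ(R)=3; free=4−3=1
SNF(R) diag = [2, 6, 18] → torsion [2, 6, 18]

Answer: M ≅ ℤ^1 ⊕ ℤ/2 ⊕ ℤ/6 ⊕ ℤ/18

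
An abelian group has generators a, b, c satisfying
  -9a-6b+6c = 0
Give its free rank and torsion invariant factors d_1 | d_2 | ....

rank_ℚ(R)=1; free=3−1=2
SNF(R) diag = [3] → torsion [3]

Answer: M ≅ ℤ^2 ⊕ ℤ/3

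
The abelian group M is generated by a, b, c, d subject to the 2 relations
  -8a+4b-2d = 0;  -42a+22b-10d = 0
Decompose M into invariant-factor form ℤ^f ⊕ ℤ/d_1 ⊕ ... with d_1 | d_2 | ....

rank_ℚ(R)=2; free=4−2=2
SNF(R) diag = [2, 2] → torsion [2, 2]

Answer: M ≅ ℤ^2 ⊕ ℤ/2 ⊕ ℤ/2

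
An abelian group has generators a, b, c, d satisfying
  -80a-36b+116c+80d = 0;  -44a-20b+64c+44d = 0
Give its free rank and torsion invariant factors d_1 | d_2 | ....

Answer: M ≅ ℤ^2 ⊕ ℤ/4 ⊕ ℤ/4

Derivation:
rank_ℚ(R)=2; free=4−2=2
SNF(R) diag = [4, 4] → torsion [4, 4]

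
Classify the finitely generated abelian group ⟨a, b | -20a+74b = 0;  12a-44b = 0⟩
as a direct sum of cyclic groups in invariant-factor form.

rank_ℚ(R)=2; free=2−2=0
SNF(R) diag = [2, 4] → torsion [2, 4]

Answer: M ≅ ℤ/2 ⊕ ℤ/4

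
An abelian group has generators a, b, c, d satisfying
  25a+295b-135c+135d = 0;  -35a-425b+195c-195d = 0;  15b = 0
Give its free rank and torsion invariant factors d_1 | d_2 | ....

rank_ℚ(R)=3; free=4−3=1
SNF(R) diag = [5, 15, 30] → torsion [5, 15, 30]

Answer: M ≅ ℤ^1 ⊕ ℤ/5 ⊕ ℤ/15 ⊕ ℤ/30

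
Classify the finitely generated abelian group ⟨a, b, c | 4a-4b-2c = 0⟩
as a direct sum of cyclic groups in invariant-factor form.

Answer: M ≅ ℤ^2 ⊕ ℤ/2

Derivation:
rank_ℚ(R)=1; free=3−1=2
SNF(R) diag = [2] → torsion [2]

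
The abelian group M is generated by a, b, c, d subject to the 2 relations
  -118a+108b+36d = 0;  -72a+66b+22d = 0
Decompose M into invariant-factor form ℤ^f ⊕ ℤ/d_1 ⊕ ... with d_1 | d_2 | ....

rank_ℚ(R)=2; free=4−2=2
SNF(R) diag = [2, 2] → torsion [2, 2]

Answer: M ≅ ℤ^2 ⊕ ℤ/2 ⊕ ℤ/2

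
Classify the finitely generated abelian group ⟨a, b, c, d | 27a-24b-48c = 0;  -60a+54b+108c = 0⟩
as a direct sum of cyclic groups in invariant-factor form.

Answer: M ≅ ℤ^2 ⊕ ℤ/3 ⊕ ℤ/6

Derivation:
rank_ℚ(R)=2; free=4−2=2
SNF(R) diag = [3, 6] → torsion [3, 6]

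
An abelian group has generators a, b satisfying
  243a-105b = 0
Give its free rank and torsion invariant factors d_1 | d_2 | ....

Answer: M ≅ ℤ^1 ⊕ ℤ/3

Derivation:
rank_ℚ(R)=1; free=2−1=1
SNF(R) diag = [3] → torsion [3]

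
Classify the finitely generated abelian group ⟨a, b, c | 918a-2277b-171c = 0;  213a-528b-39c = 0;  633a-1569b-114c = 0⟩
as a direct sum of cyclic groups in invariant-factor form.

rank_ℚ(R)=3; free=3−3=0
SNF(R) diag = [3, 9, 18] → torsion [3, 9, 18]

Answer: M ≅ ℤ/3 ⊕ ℤ/9 ⊕ ℤ/18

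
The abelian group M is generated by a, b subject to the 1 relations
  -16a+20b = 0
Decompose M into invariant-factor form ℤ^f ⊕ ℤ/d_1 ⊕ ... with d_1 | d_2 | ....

rank_ℚ(R)=1; free=2−1=1
SNF(R) diag = [4] → torsion [4]

Answer: M ≅ ℤ^1 ⊕ ℤ/4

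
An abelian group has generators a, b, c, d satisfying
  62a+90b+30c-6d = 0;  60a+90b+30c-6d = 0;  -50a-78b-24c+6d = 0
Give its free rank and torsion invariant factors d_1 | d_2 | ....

rank_ℚ(R)=3; free=4−3=1
SNF(R) diag = [2, 6, 6] → torsion [2, 6, 6]

Answer: M ≅ ℤ^1 ⊕ ℤ/2 ⊕ ℤ/6 ⊕ ℤ/6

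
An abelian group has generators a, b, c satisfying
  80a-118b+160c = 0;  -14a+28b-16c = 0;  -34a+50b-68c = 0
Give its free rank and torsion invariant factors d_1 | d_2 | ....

rank_ℚ(R)=3; free=3−3=0
SNF(R) diag = [2, 6, 12] → torsion [2, 6, 12]

Answer: M ≅ ℤ/2 ⊕ ℤ/6 ⊕ ℤ/12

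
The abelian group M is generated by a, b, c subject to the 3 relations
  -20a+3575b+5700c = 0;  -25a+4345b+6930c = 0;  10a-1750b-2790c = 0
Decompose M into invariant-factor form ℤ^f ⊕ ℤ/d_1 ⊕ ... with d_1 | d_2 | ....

rank_ℚ(R)=3; free=3−3=0
SNF(R) diag = [5, 15, 30] → torsion [5, 15, 30]

Answer: M ≅ ℤ/5 ⊕ ℤ/15 ⊕ ℤ/30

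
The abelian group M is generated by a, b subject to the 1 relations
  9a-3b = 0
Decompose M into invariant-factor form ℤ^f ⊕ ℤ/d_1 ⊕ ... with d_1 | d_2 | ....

Answer: M ≅ ℤ^1 ⊕ ℤ/3

Derivation:
rank_ℚ(R)=1; free=2−1=1
SNF(R) diag = [3] → torsion [3]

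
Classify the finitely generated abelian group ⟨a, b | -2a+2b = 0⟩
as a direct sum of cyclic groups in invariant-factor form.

Answer: M ≅ ℤ^1 ⊕ ℤ/2

Derivation:
rank_ℚ(R)=1; free=2−1=1
SNF(R) diag = [2] → torsion [2]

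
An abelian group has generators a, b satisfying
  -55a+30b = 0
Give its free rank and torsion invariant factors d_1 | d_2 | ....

Answer: M ≅ ℤ^1 ⊕ ℤ/5

Derivation:
rank_ℚ(R)=1; free=2−1=1
SNF(R) diag = [5] → torsion [5]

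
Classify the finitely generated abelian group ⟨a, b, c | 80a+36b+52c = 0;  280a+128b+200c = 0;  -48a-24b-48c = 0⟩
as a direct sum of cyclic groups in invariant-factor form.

Answer: M ≅ ℤ/4 ⊕ ℤ/8 ⊕ ℤ/24

Derivation:
rank_ℚ(R)=3; free=3−3=0
SNF(R) diag = [4, 8, 24] → torsion [4, 8, 24]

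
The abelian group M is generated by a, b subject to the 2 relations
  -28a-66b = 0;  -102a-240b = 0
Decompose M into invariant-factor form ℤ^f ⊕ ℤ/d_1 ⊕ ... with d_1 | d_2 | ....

Answer: M ≅ ℤ/2 ⊕ ℤ/6

Derivation:
rank_ℚ(R)=2; free=2−2=0
SNF(R) diag = [2, 6] → torsion [2, 6]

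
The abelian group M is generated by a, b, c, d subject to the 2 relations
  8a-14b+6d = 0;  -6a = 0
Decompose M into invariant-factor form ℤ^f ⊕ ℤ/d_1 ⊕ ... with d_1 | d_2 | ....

rank_ℚ(R)=2; free=4−2=2
SNF(R) diag = [2, 6] → torsion [2, 6]

Answer: M ≅ ℤ^2 ⊕ ℤ/2 ⊕ ℤ/6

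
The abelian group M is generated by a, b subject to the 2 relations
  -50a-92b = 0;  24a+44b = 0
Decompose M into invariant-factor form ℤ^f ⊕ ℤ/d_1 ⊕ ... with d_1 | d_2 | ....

rank_ℚ(R)=2; free=2−2=0
SNF(R) diag = [2, 4] → torsion [2, 4]

Answer: M ≅ ℤ/2 ⊕ ℤ/4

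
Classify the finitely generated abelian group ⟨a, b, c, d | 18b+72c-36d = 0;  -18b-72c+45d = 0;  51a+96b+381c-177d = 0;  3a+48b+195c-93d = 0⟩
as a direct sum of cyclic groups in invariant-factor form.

rank_ℚ(R)=4; free=4−4=0
SNF(R) diag = [3, 9, 18, 54] → torsion [3, 9, 18, 54]

Answer: M ≅ ℤ/3 ⊕ ℤ/9 ⊕ ℤ/18 ⊕ ℤ/54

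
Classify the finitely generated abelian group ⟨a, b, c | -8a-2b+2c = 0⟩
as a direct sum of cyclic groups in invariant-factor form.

rank_ℚ(R)=1; free=3−1=2
SNF(R) diag = [2] → torsion [2]

Answer: M ≅ ℤ^2 ⊕ ℤ/2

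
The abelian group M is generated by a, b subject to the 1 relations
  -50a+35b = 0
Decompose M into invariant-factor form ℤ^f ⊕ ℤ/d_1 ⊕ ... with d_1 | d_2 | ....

rank_ℚ(R)=1; free=2−1=1
SNF(R) diag = [5] → torsion [5]

Answer: M ≅ ℤ^1 ⊕ ℤ/5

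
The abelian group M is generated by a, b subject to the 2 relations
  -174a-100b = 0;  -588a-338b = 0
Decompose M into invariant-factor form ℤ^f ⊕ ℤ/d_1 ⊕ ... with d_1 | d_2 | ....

rank_ℚ(R)=2; free=2−2=0
SNF(R) diag = [2, 6] → torsion [2, 6]

Answer: M ≅ ℤ/2 ⊕ ℤ/6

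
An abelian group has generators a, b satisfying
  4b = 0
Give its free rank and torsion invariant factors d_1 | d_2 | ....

Answer: M ≅ ℤ^1 ⊕ ℤ/4

Derivation:
rank_ℚ(R)=1; free=2−1=1
SNF(R) diag = [4] → torsion [4]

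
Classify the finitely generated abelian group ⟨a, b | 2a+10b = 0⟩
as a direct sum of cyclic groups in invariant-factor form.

Answer: M ≅ ℤ^1 ⊕ ℤ/2

Derivation:
rank_ℚ(R)=1; free=2−1=1
SNF(R) diag = [2] → torsion [2]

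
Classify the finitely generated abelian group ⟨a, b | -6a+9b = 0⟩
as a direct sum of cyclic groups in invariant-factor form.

rank_ℚ(R)=1; free=2−1=1
SNF(R) diag = [3] → torsion [3]

Answer: M ≅ ℤ^1 ⊕ ℤ/3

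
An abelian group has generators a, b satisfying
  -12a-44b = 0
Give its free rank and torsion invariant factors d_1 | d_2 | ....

rank_ℚ(R)=1; free=2−1=1
SNF(R) diag = [4] → torsion [4]

Answer: M ≅ ℤ^1 ⊕ ℤ/4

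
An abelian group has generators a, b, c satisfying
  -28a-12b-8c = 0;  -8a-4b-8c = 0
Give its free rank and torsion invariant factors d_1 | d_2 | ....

Answer: M ≅ ℤ^1 ⊕ ℤ/4 ⊕ ℤ/4

Derivation:
rank_ℚ(R)=2; free=3−2=1
SNF(R) diag = [4, 4] → torsion [4, 4]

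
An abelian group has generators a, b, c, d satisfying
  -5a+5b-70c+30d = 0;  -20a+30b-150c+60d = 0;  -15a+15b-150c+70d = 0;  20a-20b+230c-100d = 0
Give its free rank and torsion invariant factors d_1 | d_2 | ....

Answer: M ≅ ℤ/5 ⊕ ℤ/10 ⊕ ℤ/10 ⊕ ℤ/20

Derivation:
rank_ℚ(R)=4; free=4−4=0
SNF(R) diag = [5, 10, 10, 20] → torsion [5, 10, 10, 20]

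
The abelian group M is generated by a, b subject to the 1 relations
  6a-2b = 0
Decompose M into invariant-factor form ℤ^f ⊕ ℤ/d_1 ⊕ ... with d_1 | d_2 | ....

Answer: M ≅ ℤ^1 ⊕ ℤ/2

Derivation:
rank_ℚ(R)=1; free=2−1=1
SNF(R) diag = [2] → torsion [2]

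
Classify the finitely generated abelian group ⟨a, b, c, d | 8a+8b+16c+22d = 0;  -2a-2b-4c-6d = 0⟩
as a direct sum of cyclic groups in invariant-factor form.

rank_ℚ(R)=2; free=4−2=2
SNF(R) diag = [2, 2] → torsion [2, 2]

Answer: M ≅ ℤ^2 ⊕ ℤ/2 ⊕ ℤ/2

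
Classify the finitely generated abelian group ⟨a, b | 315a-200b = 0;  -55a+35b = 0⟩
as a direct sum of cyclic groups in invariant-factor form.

Answer: M ≅ ℤ/5 ⊕ ℤ/5

Derivation:
rank_ℚ(R)=2; free=2−2=0
SNF(R) diag = [5, 5] → torsion [5, 5]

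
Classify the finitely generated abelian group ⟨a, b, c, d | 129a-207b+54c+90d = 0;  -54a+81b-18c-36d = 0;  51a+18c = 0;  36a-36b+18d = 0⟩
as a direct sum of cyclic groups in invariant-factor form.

Answer: M ≅ ℤ/3 ⊕ ℤ/9 ⊕ ℤ/18 ⊕ ℤ/18

Derivation:
rank_ℚ(R)=4; free=4−4=0
SNF(R) diag = [3, 9, 18, 18] → torsion [3, 9, 18, 18]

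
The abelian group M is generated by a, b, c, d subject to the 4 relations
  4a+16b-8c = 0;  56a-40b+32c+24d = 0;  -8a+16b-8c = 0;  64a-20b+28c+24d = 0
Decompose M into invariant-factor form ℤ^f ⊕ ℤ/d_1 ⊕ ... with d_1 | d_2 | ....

Answer: M ≅ ℤ/4 ⊕ ℤ/12 ⊕ ℤ/24 ⊕ ℤ/24

Derivation:
rank_ℚ(R)=4; free=4−4=0
SNF(R) diag = [4, 12, 24, 24] → torsion [4, 12, 24, 24]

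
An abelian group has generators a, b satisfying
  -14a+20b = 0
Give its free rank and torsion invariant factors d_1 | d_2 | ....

rank_ℚ(R)=1; free=2−1=1
SNF(R) diag = [2] → torsion [2]

Answer: M ≅ ℤ^1 ⊕ ℤ/2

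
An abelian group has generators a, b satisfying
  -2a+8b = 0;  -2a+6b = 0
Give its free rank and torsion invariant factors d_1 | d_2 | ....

Answer: M ≅ ℤ/2 ⊕ ℤ/2

Derivation:
rank_ℚ(R)=2; free=2−2=0
SNF(R) diag = [2, 2] → torsion [2, 2]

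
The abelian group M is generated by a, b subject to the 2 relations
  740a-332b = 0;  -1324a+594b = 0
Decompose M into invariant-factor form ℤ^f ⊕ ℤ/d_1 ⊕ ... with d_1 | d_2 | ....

Answer: M ≅ ℤ/2 ⊕ ℤ/4

Derivation:
rank_ℚ(R)=2; free=2−2=0
SNF(R) diag = [2, 4] → torsion [2, 4]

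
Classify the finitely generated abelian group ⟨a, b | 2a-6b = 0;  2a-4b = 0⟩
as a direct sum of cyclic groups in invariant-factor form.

Answer: M ≅ ℤ/2 ⊕ ℤ/2

Derivation:
rank_ℚ(R)=2; free=2−2=0
SNF(R) diag = [2, 2] → torsion [2, 2]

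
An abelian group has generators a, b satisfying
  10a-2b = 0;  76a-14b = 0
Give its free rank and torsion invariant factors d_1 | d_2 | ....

rank_ℚ(R)=2; free=2−2=0
SNF(R) diag = [2, 6] → torsion [2, 6]

Answer: M ≅ ℤ/2 ⊕ ℤ/6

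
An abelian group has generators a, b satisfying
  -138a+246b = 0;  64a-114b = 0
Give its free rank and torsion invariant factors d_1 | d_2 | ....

Answer: M ≅ ℤ/2 ⊕ ℤ/6

Derivation:
rank_ℚ(R)=2; free=2−2=0
SNF(R) diag = [2, 6] → torsion [2, 6]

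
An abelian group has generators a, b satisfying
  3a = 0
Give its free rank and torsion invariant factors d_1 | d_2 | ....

Answer: M ≅ ℤ^1 ⊕ ℤ/3

Derivation:
rank_ℚ(R)=1; free=2−1=1
SNF(R) diag = [3] → torsion [3]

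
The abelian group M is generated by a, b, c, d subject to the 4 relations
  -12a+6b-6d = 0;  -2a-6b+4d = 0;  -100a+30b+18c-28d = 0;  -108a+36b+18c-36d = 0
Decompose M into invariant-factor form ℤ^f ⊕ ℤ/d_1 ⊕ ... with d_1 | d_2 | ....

rank_ℚ(R)=4; free=4−4=0
SNF(R) diag = [2, 6, 18, 18] → torsion [2, 6, 18, 18]

Answer: M ≅ ℤ/2 ⊕ ℤ/6 ⊕ ℤ/18 ⊕ ℤ/18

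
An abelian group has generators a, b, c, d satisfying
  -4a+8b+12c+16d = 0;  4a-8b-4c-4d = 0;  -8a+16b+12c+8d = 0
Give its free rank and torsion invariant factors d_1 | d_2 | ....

Answer: M ≅ ℤ^1 ⊕ ℤ/4 ⊕ ℤ/4 ⊕ ℤ/12

Derivation:
rank_ℚ(R)=3; free=4−3=1
SNF(R) diag = [4, 4, 12] → torsion [4, 4, 12]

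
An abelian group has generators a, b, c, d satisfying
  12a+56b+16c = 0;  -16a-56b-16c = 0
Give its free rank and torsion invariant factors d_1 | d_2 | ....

Answer: M ≅ ℤ^2 ⊕ ℤ/4 ⊕ ℤ/8

Derivation:
rank_ℚ(R)=2; free=4−2=2
SNF(R) diag = [4, 8] → torsion [4, 8]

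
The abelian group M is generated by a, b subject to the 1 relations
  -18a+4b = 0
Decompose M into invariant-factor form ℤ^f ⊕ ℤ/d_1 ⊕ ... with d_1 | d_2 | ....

Answer: M ≅ ℤ^1 ⊕ ℤ/2

Derivation:
rank_ℚ(R)=1; free=2−1=1
SNF(R) diag = [2] → torsion [2]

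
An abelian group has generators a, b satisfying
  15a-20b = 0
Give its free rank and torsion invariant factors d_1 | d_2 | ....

rank_ℚ(R)=1; free=2−1=1
SNF(R) diag = [5] → torsion [5]

Answer: M ≅ ℤ^1 ⊕ ℤ/5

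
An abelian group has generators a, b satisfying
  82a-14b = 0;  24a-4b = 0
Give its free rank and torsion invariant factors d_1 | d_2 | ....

Answer: M ≅ ℤ/2 ⊕ ℤ/4

Derivation:
rank_ℚ(R)=2; free=2−2=0
SNF(R) diag = [2, 4] → torsion [2, 4]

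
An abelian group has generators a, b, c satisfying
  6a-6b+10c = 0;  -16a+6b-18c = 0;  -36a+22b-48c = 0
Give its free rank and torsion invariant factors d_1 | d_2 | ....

Answer: M ≅ ℤ/2 ⊕ ℤ/2 ⊕ ℤ/2

Derivation:
rank_ℚ(R)=3; free=3−3=0
SNF(R) diag = [2, 2, 2] → torsion [2, 2, 2]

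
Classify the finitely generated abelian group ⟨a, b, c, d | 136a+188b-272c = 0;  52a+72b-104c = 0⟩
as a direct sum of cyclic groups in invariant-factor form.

Answer: M ≅ ℤ^2 ⊕ ℤ/4 ⊕ ℤ/4

Derivation:
rank_ℚ(R)=2; free=4−2=2
SNF(R) diag = [4, 4] → torsion [4, 4]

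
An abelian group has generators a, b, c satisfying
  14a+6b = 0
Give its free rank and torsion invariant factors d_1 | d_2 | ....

rank_ℚ(R)=1; free=3−1=2
SNF(R) diag = [2] → torsion [2]

Answer: M ≅ ℤ^2 ⊕ ℤ/2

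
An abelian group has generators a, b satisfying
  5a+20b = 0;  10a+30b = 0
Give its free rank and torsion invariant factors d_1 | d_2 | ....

Answer: M ≅ ℤ/5 ⊕ ℤ/10

Derivation:
rank_ℚ(R)=2; free=2−2=0
SNF(R) diag = [5, 10] → torsion [5, 10]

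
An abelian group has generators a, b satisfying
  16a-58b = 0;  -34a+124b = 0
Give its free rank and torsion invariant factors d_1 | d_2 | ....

Answer: M ≅ ℤ/2 ⊕ ℤ/6

Derivation:
rank_ℚ(R)=2; free=2−2=0
SNF(R) diag = [2, 6] → torsion [2, 6]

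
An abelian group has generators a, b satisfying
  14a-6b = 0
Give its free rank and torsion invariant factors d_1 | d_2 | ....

rank_ℚ(R)=1; free=2−1=1
SNF(R) diag = [2] → torsion [2]

Answer: M ≅ ℤ^1 ⊕ ℤ/2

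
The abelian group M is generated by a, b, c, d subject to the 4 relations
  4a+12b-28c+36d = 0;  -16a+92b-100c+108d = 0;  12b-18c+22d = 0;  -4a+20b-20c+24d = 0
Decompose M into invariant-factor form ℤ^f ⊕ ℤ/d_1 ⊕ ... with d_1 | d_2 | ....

rank_ℚ(R)=4; free=4−4=0
SNF(R) diag = [2, 4, 4, 4] → torsion [2, 4, 4, 4]

Answer: M ≅ ℤ/2 ⊕ ℤ/4 ⊕ ℤ/4 ⊕ ℤ/4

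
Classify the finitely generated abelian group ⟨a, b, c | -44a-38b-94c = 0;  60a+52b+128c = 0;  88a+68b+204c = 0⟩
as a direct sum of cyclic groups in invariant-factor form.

Answer: M ≅ ℤ/2 ⊕ ℤ/4 ⊕ ℤ/8

Derivation:
rank_ℚ(R)=3; free=3−3=0
SNF(R) diag = [2, 4, 8] → torsion [2, 4, 8]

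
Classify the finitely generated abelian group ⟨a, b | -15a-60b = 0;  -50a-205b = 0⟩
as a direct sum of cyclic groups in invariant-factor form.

Answer: M ≅ ℤ/5 ⊕ ℤ/15

Derivation:
rank_ℚ(R)=2; free=2−2=0
SNF(R) diag = [5, 15] → torsion [5, 15]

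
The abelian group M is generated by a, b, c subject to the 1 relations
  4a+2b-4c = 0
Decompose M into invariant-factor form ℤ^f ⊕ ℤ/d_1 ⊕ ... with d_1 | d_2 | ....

rank_ℚ(R)=1; free=3−1=2
SNF(R) diag = [2] → torsion [2]

Answer: M ≅ ℤ^2 ⊕ ℤ/2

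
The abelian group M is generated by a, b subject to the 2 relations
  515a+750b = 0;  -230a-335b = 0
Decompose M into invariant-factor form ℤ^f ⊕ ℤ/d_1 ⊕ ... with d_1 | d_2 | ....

rank_ℚ(R)=2; free=2−2=0
SNF(R) diag = [5, 5] → torsion [5, 5]

Answer: M ≅ ℤ/5 ⊕ ℤ/5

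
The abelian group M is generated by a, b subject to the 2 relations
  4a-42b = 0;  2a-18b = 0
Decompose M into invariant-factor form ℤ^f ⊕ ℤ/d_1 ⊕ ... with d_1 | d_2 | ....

rank_ℚ(R)=2; free=2−2=0
SNF(R) diag = [2, 6] → torsion [2, 6]

Answer: M ≅ ℤ/2 ⊕ ℤ/6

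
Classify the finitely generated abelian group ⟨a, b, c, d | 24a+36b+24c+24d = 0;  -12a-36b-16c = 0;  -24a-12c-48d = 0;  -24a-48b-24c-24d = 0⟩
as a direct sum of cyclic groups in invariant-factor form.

Answer: M ≅ ℤ/4 ⊕ ℤ/12 ⊕ ℤ/12 ⊕ ℤ/24

Derivation:
rank_ℚ(R)=4; free=4−4=0
SNF(R) diag = [4, 12, 12, 24] → torsion [4, 12, 12, 24]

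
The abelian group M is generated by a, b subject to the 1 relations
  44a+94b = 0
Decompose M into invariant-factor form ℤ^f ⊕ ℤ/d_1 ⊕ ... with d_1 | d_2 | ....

Answer: M ≅ ℤ^1 ⊕ ℤ/2

Derivation:
rank_ℚ(R)=1; free=2−1=1
SNF(R) diag = [2] → torsion [2]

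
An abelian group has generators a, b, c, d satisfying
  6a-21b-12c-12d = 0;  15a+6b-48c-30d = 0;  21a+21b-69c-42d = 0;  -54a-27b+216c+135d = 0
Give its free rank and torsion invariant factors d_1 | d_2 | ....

Answer: M ≅ ℤ/3 ⊕ ℤ/9 ⊕ ℤ/27 ⊕ ℤ/27

Derivation:
rank_ℚ(R)=4; free=4−4=0
SNF(R) diag = [3, 9, 27, 27] → torsion [3, 9, 27, 27]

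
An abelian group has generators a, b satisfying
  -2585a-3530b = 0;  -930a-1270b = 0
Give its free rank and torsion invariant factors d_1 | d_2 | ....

Answer: M ≅ ℤ/5 ⊕ ℤ/10

Derivation:
rank_ℚ(R)=2; free=2−2=0
SNF(R) diag = [5, 10] → torsion [5, 10]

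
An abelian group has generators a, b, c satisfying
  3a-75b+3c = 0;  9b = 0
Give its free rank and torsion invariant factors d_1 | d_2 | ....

rank_ℚ(R)=2; free=3−2=1
SNF(R) diag = [3, 9] → torsion [3, 9]

Answer: M ≅ ℤ^1 ⊕ ℤ/3 ⊕ ℤ/9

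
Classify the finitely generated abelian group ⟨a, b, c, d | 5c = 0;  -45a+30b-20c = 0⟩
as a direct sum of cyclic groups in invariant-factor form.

Answer: M ≅ ℤ^2 ⊕ ℤ/5 ⊕ ℤ/15

Derivation:
rank_ℚ(R)=2; free=4−2=2
SNF(R) diag = [5, 15] → torsion [5, 15]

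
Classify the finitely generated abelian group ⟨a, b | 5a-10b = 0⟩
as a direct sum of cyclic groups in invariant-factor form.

Answer: M ≅ ℤ^1 ⊕ ℤ/5

Derivation:
rank_ℚ(R)=1; free=2−1=1
SNF(R) diag = [5] → torsion [5]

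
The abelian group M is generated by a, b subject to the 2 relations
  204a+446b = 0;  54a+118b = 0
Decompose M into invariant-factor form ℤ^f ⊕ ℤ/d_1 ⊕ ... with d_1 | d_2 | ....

rank_ℚ(R)=2; free=2−2=0
SNF(R) diag = [2, 6] → torsion [2, 6]

Answer: M ≅ ℤ/2 ⊕ ℤ/6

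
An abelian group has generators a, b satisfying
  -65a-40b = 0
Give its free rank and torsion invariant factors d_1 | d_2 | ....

Answer: M ≅ ℤ^1 ⊕ ℤ/5

Derivation:
rank_ℚ(R)=1; free=2−1=1
SNF(R) diag = [5] → torsion [5]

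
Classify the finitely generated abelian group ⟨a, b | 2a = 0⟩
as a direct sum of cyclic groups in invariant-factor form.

rank_ℚ(R)=1; free=2−1=1
SNF(R) diag = [2] → torsion [2]

Answer: M ≅ ℤ^1 ⊕ ℤ/2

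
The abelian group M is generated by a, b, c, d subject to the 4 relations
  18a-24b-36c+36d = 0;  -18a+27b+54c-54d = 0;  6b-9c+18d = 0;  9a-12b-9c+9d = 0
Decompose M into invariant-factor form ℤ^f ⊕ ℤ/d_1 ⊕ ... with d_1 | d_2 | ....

Answer: M ≅ ℤ/3 ⊕ ℤ/9 ⊕ ℤ/9 ⊕ ℤ/18

Derivation:
rank_ℚ(R)=4; free=4−4=0
SNF(R) diag = [3, 9, 9, 18] → torsion [3, 9, 9, 18]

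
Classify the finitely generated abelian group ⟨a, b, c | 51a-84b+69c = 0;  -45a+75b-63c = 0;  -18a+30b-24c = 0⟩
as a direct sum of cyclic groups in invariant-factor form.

rank_ℚ(R)=3; free=3−3=0
SNF(R) diag = [3, 3, 6] → torsion [3, 3, 6]

Answer: M ≅ ℤ/3 ⊕ ℤ/3 ⊕ ℤ/6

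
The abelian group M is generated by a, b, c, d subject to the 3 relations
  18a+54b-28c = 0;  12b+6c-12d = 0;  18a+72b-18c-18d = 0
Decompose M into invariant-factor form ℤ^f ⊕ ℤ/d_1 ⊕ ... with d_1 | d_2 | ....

Answer: M ≅ ℤ^1 ⊕ ℤ/2 ⊕ ℤ/6 ⊕ ℤ/18

Derivation:
rank_ℚ(R)=3; free=4−3=1
SNF(R) diag = [2, 6, 18] → torsion [2, 6, 18]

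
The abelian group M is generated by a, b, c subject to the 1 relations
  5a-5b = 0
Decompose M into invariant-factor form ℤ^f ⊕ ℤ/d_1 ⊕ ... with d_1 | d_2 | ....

rank_ℚ(R)=1; free=3−1=2
SNF(R) diag = [5] → torsion [5]

Answer: M ≅ ℤ^2 ⊕ ℤ/5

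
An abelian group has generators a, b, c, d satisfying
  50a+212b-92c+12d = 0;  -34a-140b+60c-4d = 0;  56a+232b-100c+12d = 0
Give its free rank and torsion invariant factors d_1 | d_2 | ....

Answer: M ≅ ℤ^1 ⊕ ℤ/2 ⊕ ℤ/4 ⊕ ℤ/8

Derivation:
rank_ℚ(R)=3; free=4−3=1
SNF(R) diag = [2, 4, 8] → torsion [2, 4, 8]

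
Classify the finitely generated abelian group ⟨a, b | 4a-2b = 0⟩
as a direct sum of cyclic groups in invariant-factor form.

rank_ℚ(R)=1; free=2−1=1
SNF(R) diag = [2] → torsion [2]

Answer: M ≅ ℤ^1 ⊕ ℤ/2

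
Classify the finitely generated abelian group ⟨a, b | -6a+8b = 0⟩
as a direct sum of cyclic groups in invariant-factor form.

Answer: M ≅ ℤ^1 ⊕ ℤ/2

Derivation:
rank_ℚ(R)=1; free=2−1=1
SNF(R) diag = [2] → torsion [2]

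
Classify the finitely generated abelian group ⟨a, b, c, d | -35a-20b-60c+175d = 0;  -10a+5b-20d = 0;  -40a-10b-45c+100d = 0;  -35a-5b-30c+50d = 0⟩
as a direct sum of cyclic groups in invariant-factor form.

rank_ℚ(R)=4; free=4−4=0
SNF(R) diag = [5, 5, 15, 15] → torsion [5, 5, 15, 15]

Answer: M ≅ ℤ/5 ⊕ ℤ/5 ⊕ ℤ/15 ⊕ ℤ/15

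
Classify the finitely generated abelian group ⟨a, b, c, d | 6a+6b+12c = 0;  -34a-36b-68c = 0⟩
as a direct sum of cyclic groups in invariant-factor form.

Answer: M ≅ ℤ^2 ⊕ ℤ/2 ⊕ ℤ/6

Derivation:
rank_ℚ(R)=2; free=4−2=2
SNF(R) diag = [2, 6] → torsion [2, 6]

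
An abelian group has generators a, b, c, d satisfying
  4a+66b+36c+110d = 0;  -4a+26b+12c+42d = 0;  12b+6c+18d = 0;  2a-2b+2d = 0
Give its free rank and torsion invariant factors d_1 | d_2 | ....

Answer: M ≅ ℤ/2 ⊕ ℤ/2 ⊕ ℤ/6 ⊕ ℤ/12

Derivation:
rank_ℚ(R)=4; free=4−4=0
SNF(R) diag = [2, 2, 6, 12] → torsion [2, 2, 6, 12]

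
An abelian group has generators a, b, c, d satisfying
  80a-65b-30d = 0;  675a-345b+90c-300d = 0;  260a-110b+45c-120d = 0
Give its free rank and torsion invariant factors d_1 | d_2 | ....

rank_ℚ(R)=3; free=4−3=1
SNF(R) diag = [5, 15, 45] → torsion [5, 15, 45]

Answer: M ≅ ℤ^1 ⊕ ℤ/5 ⊕ ℤ/15 ⊕ ℤ/45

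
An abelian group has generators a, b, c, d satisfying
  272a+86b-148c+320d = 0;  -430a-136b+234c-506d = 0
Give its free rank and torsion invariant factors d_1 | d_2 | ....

rank_ℚ(R)=2; free=4−2=2
SNF(R) diag = [2, 2] → torsion [2, 2]

Answer: M ≅ ℤ^2 ⊕ ℤ/2 ⊕ ℤ/2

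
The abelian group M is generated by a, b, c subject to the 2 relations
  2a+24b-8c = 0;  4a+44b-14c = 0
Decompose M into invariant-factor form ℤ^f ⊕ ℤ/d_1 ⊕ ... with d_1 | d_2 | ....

rank_ℚ(R)=2; free=3−2=1
SNF(R) diag = [2, 2] → torsion [2, 2]

Answer: M ≅ ℤ^1 ⊕ ℤ/2 ⊕ ℤ/2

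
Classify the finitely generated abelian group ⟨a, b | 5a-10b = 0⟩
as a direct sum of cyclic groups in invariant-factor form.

Answer: M ≅ ℤ^1 ⊕ ℤ/5

Derivation:
rank_ℚ(R)=1; free=2−1=1
SNF(R) diag = [5] → torsion [5]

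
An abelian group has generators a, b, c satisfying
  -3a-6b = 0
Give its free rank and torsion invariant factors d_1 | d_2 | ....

rank_ℚ(R)=1; free=3−1=2
SNF(R) diag = [3] → torsion [3]

Answer: M ≅ ℤ^2 ⊕ ℤ/3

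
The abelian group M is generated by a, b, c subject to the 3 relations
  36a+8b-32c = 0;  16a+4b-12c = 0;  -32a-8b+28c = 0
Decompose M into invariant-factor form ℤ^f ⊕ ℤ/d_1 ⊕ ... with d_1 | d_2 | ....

rank_ℚ(R)=3; free=3−3=0
SNF(R) diag = [4, 4, 4] → torsion [4, 4, 4]

Answer: M ≅ ℤ/4 ⊕ ℤ/4 ⊕ ℤ/4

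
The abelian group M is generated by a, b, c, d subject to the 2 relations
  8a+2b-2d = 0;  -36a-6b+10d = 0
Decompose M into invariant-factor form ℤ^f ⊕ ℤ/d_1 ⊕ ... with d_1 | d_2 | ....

Answer: M ≅ ℤ^2 ⊕ ℤ/2 ⊕ ℤ/4

Derivation:
rank_ℚ(R)=2; free=4−2=2
SNF(R) diag = [2, 4] → torsion [2, 4]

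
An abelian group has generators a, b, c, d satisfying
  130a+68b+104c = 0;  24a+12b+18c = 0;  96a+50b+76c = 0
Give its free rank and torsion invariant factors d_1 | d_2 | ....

rank_ℚ(R)=3; free=4−3=1
SNF(R) diag = [2, 2, 6] → torsion [2, 2, 6]

Answer: M ≅ ℤ^1 ⊕ ℤ/2 ⊕ ℤ/2 ⊕ ℤ/6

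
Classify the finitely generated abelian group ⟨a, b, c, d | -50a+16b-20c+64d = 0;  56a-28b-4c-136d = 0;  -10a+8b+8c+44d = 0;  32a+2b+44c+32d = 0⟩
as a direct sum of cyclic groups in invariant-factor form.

rank_ℚ(R)=4; free=4−4=0
SNF(R) diag = [2, 6, 12, 12] → torsion [2, 6, 12, 12]

Answer: M ≅ ℤ/2 ⊕ ℤ/6 ⊕ ℤ/12 ⊕ ℤ/12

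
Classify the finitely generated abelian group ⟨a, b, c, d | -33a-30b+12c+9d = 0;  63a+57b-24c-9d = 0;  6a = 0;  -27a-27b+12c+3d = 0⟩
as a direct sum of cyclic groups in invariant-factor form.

rank_ℚ(R)=4; free=4−4=0
SNF(R) diag = [3, 3, 6, 12] → torsion [3, 3, 6, 12]

Answer: M ≅ ℤ/3 ⊕ ℤ/3 ⊕ ℤ/6 ⊕ ℤ/12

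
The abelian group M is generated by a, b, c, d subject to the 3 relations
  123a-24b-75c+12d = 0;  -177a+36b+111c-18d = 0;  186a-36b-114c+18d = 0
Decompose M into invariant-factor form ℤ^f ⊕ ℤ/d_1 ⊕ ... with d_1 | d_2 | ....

Answer: M ≅ ℤ^1 ⊕ ℤ/3 ⊕ ℤ/6 ⊕ ℤ/6

Derivation:
rank_ℚ(R)=3; free=4−3=1
SNF(R) diag = [3, 6, 6] → torsion [3, 6, 6]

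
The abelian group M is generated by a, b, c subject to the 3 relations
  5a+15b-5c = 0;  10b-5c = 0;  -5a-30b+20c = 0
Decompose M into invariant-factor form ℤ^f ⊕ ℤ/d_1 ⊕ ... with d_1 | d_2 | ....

Answer: M ≅ ℤ/5 ⊕ ℤ/5 ⊕ ℤ/15

Derivation:
rank_ℚ(R)=3; free=3−3=0
SNF(R) diag = [5, 5, 15] → torsion [5, 5, 15]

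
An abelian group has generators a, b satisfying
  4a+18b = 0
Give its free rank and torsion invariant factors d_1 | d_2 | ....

Answer: M ≅ ℤ^1 ⊕ ℤ/2

Derivation:
rank_ℚ(R)=1; free=2−1=1
SNF(R) diag = [2] → torsion [2]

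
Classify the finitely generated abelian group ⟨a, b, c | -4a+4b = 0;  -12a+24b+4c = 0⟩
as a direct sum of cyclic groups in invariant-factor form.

Answer: M ≅ ℤ^1 ⊕ ℤ/4 ⊕ ℤ/4

Derivation:
rank_ℚ(R)=2; free=3−2=1
SNF(R) diag = [4, 4] → torsion [4, 4]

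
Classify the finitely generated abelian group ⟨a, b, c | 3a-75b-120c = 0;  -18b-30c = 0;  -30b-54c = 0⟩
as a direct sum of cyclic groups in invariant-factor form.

Answer: M ≅ ℤ/3 ⊕ ℤ/6 ⊕ ℤ/12

Derivation:
rank_ℚ(R)=3; free=3−3=0
SNF(R) diag = [3, 6, 12] → torsion [3, 6, 12]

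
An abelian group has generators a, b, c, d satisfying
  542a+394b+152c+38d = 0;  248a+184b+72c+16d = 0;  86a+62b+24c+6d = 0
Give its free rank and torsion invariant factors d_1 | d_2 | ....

Answer: M ≅ ℤ^1 ⊕ ℤ/2 ⊕ ℤ/4 ⊕ ℤ/8

Derivation:
rank_ℚ(R)=3; free=4−3=1
SNF(R) diag = [2, 4, 8] → torsion [2, 4, 8]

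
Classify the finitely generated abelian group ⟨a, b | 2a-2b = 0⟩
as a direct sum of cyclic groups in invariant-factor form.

rank_ℚ(R)=1; free=2−1=1
SNF(R) diag = [2] → torsion [2]

Answer: M ≅ ℤ^1 ⊕ ℤ/2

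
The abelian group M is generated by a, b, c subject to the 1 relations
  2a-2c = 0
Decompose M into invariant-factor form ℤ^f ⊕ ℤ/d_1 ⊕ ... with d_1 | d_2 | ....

rank_ℚ(R)=1; free=3−1=2
SNF(R) diag = [2] → torsion [2]

Answer: M ≅ ℤ^2 ⊕ ℤ/2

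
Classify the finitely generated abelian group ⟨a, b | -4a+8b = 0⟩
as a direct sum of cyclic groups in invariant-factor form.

Answer: M ≅ ℤ^1 ⊕ ℤ/4

Derivation:
rank_ℚ(R)=1; free=2−1=1
SNF(R) diag = [4] → torsion [4]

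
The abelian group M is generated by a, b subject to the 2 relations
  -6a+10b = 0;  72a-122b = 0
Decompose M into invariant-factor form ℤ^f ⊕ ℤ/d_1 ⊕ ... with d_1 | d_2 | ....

Answer: M ≅ ℤ/2 ⊕ ℤ/6

Derivation:
rank_ℚ(R)=2; free=2−2=0
SNF(R) diag = [2, 6] → torsion [2, 6]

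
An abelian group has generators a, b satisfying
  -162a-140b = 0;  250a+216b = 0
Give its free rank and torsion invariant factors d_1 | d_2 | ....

rank_ℚ(R)=2; free=2−2=0
SNF(R) diag = [2, 4] → torsion [2, 4]

Answer: M ≅ ℤ/2 ⊕ ℤ/4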